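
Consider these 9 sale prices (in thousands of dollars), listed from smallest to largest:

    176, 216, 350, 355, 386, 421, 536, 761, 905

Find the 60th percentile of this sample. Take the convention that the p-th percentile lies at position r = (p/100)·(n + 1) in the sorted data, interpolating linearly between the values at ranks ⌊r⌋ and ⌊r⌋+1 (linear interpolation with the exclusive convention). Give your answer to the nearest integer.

n = 9.
r = (60/100)·(9 + 1) = 6.
r is an integer, so P60 is the value at rank 6: 421.

421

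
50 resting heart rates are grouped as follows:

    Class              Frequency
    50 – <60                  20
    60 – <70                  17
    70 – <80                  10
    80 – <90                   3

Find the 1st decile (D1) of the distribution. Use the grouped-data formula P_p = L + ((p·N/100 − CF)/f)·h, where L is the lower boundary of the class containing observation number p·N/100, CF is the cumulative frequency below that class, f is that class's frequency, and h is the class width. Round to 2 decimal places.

52.50

N = 50; target position k = 10/100 · 50 = 5.
Cumulative frequencies: 20, 37, 47, 50.
Observation 5 falls in the class 50 – <60.
L = 50, CF = 0, f = 20, h = 10.
P10 = 50 + ((5 − 0)/20)·10 = 50 + 2.5 = 52.5.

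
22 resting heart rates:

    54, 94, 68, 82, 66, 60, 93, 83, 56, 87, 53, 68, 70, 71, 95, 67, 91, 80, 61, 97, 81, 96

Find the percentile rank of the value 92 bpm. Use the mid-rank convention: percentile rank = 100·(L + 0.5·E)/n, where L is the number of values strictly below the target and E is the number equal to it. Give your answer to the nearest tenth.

Sorted: 53, 54, 56, 60, 61, 66, 67, 68, 68, 70, 71, 80, 81, 82, 83, 87, 91, 93, 94, 95, 96, 97.
Count below 92: L = 17; count equal: E = 0; n = 22.
Percentile rank = 100·(17 + 0.5·0)/22 = 100·17/22 = 77.27.

77.3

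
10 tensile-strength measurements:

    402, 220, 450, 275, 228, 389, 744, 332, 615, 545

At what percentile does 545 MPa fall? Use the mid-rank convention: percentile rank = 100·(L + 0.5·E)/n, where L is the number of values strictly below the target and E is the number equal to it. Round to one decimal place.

Sorted: 220, 228, 275, 332, 389, 402, 450, 545, 615, 744.
Count below 545: L = 7; count equal: E = 1; n = 10.
Percentile rank = 100·(7 + 0.5·1)/10 = 100·7.5/10 = 75.

75.0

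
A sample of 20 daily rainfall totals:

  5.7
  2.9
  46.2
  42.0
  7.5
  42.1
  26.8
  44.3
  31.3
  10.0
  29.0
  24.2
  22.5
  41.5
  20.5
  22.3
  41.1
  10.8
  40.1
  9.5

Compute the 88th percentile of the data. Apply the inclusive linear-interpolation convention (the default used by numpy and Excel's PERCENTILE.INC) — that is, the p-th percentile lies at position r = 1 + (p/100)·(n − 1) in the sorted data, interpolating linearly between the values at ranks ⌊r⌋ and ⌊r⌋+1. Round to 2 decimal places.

Sorted: 2.9, 5.7, 7.5, 9.5, 10.0, 10.8, 20.5, 22.3, 22.5, 24.2, 26.8, 29.0, 31.3, 40.1, 41.1, 41.5, 42.0, 42.1, 44.3, 46.2.
n = 20.
r = 1 + (88/100)·(20 − 1) = 1 + 16.72 = 17.72.
Rank 17 is 42.0 and rank 18 is 42.1.
Interpolate: 42.0 + 0.72·(42.1 − 42.0) = 42.0 + 0.72·0.1 = 42.072.

42.07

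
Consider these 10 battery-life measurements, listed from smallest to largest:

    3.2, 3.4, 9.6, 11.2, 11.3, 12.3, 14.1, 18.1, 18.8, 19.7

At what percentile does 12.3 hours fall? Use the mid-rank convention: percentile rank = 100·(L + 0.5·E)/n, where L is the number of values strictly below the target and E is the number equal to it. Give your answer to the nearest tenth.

55.0

Count below 12.3: L = 5; count equal: E = 1; n = 10.
Percentile rank = 100·(5 + 0.5·1)/10 = 100·5.5/10 = 55.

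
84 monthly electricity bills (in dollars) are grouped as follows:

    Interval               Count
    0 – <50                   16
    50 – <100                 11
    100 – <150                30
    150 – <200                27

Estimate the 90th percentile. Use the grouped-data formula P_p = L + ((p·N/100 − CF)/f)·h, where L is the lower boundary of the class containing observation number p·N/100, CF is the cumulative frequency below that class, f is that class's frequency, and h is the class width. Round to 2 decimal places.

N = 84; target position k = 90/100 · 84 = 75.6.
Cumulative frequencies: 16, 27, 57, 84.
Observation 75.6 falls in the class 150 – <200.
L = 150, CF = 57, f = 27, h = 50.
P90 = 150 + ((75.6 − 57)/27)·50 = 150 + 34.4444 = 184.444.

184.44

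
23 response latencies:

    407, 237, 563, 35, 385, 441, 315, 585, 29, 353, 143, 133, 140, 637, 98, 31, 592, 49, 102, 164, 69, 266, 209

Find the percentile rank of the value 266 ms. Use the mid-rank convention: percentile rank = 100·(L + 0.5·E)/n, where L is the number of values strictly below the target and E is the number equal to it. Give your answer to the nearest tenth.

58.7

Sorted: 29, 31, 35, 49, 69, 98, 102, 133, 140, 143, 164, 209, 237, 266, 315, 353, 385, 407, 441, 563, 585, 592, 637.
Count below 266: L = 13; count equal: E = 1; n = 23.
Percentile rank = 100·(13 + 0.5·1)/23 = 100·13.5/23 = 58.7.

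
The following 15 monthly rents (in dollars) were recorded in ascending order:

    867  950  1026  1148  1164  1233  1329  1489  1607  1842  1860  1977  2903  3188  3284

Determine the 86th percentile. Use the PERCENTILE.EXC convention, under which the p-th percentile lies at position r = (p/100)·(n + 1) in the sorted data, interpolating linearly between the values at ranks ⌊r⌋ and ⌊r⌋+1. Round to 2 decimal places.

n = 15.
r = (86/100)·(15 + 1) = 13.76.
Rank 13 is 2903 and rank 14 is 3188.
Interpolate: 2903 + 0.76·(3188 − 2903) = 2903 + 0.76·285 = 3119.6.

3119.60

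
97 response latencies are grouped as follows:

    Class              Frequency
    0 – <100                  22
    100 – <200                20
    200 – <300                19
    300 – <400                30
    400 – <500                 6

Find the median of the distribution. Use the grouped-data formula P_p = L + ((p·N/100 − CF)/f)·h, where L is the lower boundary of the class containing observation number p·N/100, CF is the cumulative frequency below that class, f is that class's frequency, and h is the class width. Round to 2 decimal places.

234.21

N = 97; target position k = 50/100 · 97 = 48.5.
Cumulative frequencies: 22, 42, 61, 91, 97.
Observation 48.5 falls in the class 200 – <300.
L = 200, CF = 42, f = 19, h = 100.
P50 = 200 + ((48.5 − 42)/19)·100 = 200 + 34.2105 = 234.211.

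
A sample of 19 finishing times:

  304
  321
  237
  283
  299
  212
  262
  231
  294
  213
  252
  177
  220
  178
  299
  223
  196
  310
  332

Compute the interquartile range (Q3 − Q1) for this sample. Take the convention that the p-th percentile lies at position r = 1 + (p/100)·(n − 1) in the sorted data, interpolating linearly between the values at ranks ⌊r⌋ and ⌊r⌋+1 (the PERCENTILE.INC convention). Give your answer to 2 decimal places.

82.50

Sorted: 177, 178, 196, 212, 213, 220, 223, 231, 237, 252, 262, 283, 294, 299, 299, 304, 310, 321, 332.
n = 19.
P25: r = 5.5; ranks 5–6 are 213, 220; interpolating gives 216.5.
P75: r = 14.5; ranks 14–15 are 299, 299; interpolating gives 299.
Difference: 299 − 216.5 = 82.5.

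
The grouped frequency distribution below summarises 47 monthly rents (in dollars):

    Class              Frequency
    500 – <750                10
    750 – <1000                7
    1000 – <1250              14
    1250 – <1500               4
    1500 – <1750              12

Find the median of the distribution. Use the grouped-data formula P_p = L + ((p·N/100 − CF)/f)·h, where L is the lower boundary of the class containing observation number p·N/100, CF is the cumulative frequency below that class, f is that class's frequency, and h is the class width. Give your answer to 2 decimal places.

N = 47; target position k = 50/100 · 47 = 23.5.
Cumulative frequencies: 10, 17, 31, 35, 47.
Observation 23.5 falls in the class 1000 – <1250.
L = 1000, CF = 17, f = 14, h = 250.
P50 = 1000 + ((23.5 − 17)/14)·250 = 1000 + 116.071 = 1116.07.

1116.07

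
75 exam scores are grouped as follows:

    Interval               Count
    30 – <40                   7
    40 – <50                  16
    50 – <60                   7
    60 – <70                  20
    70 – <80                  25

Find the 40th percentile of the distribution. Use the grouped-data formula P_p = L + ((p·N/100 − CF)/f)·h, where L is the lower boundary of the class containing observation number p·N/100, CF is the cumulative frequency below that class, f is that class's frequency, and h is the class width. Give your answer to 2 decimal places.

N = 75; target position k = 40/100 · 75 = 30.
Cumulative frequencies: 7, 23, 30, 50, 75.
Observation 30 falls in the class 50 – <60.
L = 50, CF = 23, f = 7, h = 10.
P40 = 50 + ((30 − 23)/7)·10 = 50 + 10 = 60.

60.00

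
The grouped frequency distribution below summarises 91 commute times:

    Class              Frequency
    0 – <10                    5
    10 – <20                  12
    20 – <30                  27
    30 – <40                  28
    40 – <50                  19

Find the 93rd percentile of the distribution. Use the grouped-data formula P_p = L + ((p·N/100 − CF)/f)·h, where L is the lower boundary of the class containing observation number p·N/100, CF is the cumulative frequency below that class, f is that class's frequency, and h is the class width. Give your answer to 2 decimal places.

46.65

N = 91; target position k = 93/100 · 91 = 84.63.
Cumulative frequencies: 5, 17, 44, 72, 91.
Observation 84.63 falls in the class 40 – <50.
L = 40, CF = 72, f = 19, h = 10.
P93 = 40 + ((84.63 − 72)/19)·10 = 40 + 6.64737 = 46.6474.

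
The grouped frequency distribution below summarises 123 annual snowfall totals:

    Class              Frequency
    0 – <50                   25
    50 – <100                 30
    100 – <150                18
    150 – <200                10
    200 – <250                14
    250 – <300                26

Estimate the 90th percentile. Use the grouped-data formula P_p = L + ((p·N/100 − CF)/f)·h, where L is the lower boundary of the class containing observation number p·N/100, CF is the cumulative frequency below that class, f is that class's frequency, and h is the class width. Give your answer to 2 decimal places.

276.35

N = 123; target position k = 90/100 · 123 = 110.7.
Cumulative frequencies: 25, 55, 73, 83, 97, 123.
Observation 110.7 falls in the class 250 – <300.
L = 250, CF = 97, f = 26, h = 50.
P90 = 250 + ((110.7 − 97)/26)·50 = 250 + 26.3462 = 276.346.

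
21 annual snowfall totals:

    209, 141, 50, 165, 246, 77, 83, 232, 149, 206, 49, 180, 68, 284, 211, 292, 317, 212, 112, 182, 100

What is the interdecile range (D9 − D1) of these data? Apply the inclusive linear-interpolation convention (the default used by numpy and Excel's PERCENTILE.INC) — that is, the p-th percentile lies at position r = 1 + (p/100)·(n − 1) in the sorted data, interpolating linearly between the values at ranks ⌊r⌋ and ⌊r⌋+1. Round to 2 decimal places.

Sorted: 49, 50, 68, 77, 83, 100, 112, 141, 149, 165, 180, 182, 206, 209, 211, 212, 232, 246, 284, 292, 317.
n = 21.
P10: r = 3 (integer) → 68.
P90: r = 19 (integer) → 284.
Difference: 284 − 68 = 216.

216.00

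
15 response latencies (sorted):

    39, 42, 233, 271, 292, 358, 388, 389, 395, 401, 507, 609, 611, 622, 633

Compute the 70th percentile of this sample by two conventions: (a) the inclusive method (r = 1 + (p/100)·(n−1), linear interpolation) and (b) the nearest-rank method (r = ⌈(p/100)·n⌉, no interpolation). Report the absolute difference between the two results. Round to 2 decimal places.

21.20

n = 15.
(a) r = 10.8; between ranks 10 (401) and 11 (507): 485.8.
(b) the nearest-rank method: rank 11 → 507.
|485.8 − 507| = 21.2.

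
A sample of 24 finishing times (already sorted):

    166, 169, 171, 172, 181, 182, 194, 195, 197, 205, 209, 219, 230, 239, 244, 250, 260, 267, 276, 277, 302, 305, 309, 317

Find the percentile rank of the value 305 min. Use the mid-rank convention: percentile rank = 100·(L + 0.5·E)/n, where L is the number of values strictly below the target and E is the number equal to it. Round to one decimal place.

Count below 305: L = 21; count equal: E = 1; n = 24.
Percentile rank = 100·(21 + 0.5·1)/24 = 100·21.5/24 = 89.58.

89.6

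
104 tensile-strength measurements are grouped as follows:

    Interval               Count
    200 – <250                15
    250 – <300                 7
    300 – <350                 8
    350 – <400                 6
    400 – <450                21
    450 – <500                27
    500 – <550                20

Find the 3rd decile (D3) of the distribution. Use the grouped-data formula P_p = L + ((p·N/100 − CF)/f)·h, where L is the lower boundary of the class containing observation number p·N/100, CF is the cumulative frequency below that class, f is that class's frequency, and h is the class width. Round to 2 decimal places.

360.00

N = 104; target position k = 30/100 · 104 = 31.2.
Cumulative frequencies: 15, 22, 30, 36, 57, 84, 104.
Observation 31.2 falls in the class 350 – <400.
L = 350, CF = 30, f = 6, h = 50.
P30 = 350 + ((31.2 − 30)/6)·50 = 350 + 10 = 360.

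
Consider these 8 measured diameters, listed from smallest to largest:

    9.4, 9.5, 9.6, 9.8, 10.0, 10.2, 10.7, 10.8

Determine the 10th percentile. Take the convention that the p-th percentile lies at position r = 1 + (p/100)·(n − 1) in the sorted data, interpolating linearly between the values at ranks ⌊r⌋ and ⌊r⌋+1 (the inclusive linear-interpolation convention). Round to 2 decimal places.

9.47

n = 8.
r = 1 + (10/100)·(8 − 1) = 1 + 0.7 = 1.7.
Rank 1 is 9.4 and rank 2 is 9.5.
Interpolate: 9.4 + 0.7·(9.5 − 9.4) = 9.4 + 0.7·0.1 = 9.47.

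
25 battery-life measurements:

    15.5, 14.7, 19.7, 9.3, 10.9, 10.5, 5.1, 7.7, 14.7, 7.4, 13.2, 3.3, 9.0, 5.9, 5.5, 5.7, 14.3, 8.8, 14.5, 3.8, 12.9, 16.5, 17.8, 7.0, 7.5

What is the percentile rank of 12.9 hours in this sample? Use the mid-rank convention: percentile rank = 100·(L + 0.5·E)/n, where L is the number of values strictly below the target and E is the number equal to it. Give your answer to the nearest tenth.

Sorted: 3.3, 3.8, 5.1, 5.5, 5.7, 5.9, 7.0, 7.4, 7.5, 7.7, 8.8, 9.0, 9.3, 10.5, 10.9, 12.9, 13.2, 14.3, 14.5, 14.7, 14.7, 15.5, 16.5, 17.8, 19.7.
Count below 12.9: L = 15; count equal: E = 1; n = 25.
Percentile rank = 100·(15 + 0.5·1)/25 = 100·15.5/25 = 62.

62.0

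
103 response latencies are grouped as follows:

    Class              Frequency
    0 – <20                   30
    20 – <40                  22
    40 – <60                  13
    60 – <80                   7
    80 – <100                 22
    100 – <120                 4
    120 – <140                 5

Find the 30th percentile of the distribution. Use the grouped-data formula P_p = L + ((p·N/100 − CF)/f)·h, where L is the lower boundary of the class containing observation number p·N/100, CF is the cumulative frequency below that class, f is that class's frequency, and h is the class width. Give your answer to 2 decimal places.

N = 103; target position k = 30/100 · 103 = 30.9.
Cumulative frequencies: 30, 52, 65, 72, 94, 98, 103.
Observation 30.9 falls in the class 20 – <40.
L = 20, CF = 30, f = 22, h = 20.
P30 = 20 + ((30.9 − 30)/22)·20 = 20 + 0.818182 = 20.8182.

20.82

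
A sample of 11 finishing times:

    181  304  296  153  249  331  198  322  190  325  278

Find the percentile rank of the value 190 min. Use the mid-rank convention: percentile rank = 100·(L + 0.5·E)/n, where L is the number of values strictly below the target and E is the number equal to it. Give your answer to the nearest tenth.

22.7

Sorted: 153, 181, 190, 198, 249, 278, 296, 304, 322, 325, 331.
Count below 190: L = 2; count equal: E = 1; n = 11.
Percentile rank = 100·(2 + 0.5·1)/11 = 100·2.5/11 = 22.73.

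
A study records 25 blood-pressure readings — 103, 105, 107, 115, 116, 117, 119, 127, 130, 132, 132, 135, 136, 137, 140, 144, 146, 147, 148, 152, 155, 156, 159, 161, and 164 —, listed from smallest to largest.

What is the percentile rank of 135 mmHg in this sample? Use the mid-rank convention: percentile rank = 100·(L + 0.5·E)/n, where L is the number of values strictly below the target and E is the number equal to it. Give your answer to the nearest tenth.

46.0

Count below 135: L = 11; count equal: E = 1; n = 25.
Percentile rank = 100·(11 + 0.5·1)/25 = 100·11.5/25 = 46.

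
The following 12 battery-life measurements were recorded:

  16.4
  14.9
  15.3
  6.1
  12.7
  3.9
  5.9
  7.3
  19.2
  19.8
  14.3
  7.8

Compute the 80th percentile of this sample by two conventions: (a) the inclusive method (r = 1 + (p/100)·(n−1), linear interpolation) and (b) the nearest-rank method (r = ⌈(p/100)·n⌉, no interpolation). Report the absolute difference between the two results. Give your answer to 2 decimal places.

Sorted: 3.9, 5.9, 6.1, 7.3, 7.8, 12.7, 14.3, 14.9, 15.3, 16.4, 19.2, 19.8.
n = 12.
(a) r = 9.8; between ranks 9 (15.3) and 10 (16.4): 16.18.
(b) the nearest-rank method: rank 10 → 16.4.
|16.18 − 16.4| = 0.22.

0.22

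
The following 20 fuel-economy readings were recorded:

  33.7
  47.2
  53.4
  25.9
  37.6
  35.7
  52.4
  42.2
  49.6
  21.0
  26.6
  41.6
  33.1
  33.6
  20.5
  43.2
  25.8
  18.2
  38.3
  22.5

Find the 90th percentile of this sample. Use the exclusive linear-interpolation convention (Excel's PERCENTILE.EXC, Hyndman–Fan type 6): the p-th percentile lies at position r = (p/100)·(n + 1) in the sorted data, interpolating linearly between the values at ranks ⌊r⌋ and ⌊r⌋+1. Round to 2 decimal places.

52.12

Sorted: 18.2, 20.5, 21.0, 22.5, 25.8, 25.9, 26.6, 33.1, 33.6, 33.7, 35.7, 37.6, 38.3, 41.6, 42.2, 43.2, 47.2, 49.6, 52.4, 53.4.
n = 20.
r = (90/100)·(20 + 1) = 18.9.
Rank 18 is 49.6 and rank 19 is 52.4.
Interpolate: 49.6 + 0.9·(52.4 − 49.6) = 49.6 + 0.9·2.8 = 52.12.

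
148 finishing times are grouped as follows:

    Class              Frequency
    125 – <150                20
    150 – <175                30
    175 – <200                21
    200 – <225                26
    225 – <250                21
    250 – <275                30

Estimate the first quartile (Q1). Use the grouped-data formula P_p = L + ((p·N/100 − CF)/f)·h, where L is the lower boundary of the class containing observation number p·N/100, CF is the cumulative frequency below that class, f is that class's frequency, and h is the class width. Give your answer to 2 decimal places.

164.17

N = 148; target position k = 25/100 · 148 = 37.
Cumulative frequencies: 20, 50, 71, 97, 118, 148.
Observation 37 falls in the class 150 – <175.
L = 150, CF = 20, f = 30, h = 25.
P25 = 150 + ((37 − 20)/30)·25 = 150 + 14.1667 = 164.167.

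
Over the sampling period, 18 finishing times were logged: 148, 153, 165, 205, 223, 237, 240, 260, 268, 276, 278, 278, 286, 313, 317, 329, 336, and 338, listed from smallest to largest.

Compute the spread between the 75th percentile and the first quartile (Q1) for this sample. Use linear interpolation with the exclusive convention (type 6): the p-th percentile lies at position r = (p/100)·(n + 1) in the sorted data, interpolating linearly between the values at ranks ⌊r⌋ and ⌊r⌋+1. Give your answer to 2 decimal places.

95.50

n = 18.
P25: r = 4.75; ranks 4–5 are 205, 223; interpolating gives 218.5.
P75: r = 14.25; ranks 14–15 are 313, 317; interpolating gives 314.
Difference: 314 − 218.5 = 95.5.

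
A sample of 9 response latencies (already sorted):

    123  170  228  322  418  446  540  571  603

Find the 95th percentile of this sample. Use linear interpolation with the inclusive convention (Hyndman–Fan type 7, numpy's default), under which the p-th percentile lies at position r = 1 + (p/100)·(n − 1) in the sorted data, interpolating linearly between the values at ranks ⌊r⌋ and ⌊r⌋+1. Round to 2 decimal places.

n = 9.
r = 1 + (95/100)·(9 − 1) = 1 + 7.6 = 8.6.
Rank 8 is 571 and rank 9 is 603.
Interpolate: 571 + 0.6·(603 − 571) = 571 + 0.6·32 = 590.2.

590.20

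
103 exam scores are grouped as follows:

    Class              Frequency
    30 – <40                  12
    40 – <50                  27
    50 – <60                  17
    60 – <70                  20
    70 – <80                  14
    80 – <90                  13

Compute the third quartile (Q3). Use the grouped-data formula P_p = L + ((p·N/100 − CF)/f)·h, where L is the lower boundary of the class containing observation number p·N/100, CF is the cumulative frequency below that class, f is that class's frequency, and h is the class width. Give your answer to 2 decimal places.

N = 103; target position k = 75/100 · 103 = 77.25.
Cumulative frequencies: 12, 39, 56, 76, 90, 103.
Observation 77.25 falls in the class 70 – <80.
L = 70, CF = 76, f = 14, h = 10.
P75 = 70 + ((77.25 − 76)/14)·10 = 70 + 0.892857 = 70.8929.

70.89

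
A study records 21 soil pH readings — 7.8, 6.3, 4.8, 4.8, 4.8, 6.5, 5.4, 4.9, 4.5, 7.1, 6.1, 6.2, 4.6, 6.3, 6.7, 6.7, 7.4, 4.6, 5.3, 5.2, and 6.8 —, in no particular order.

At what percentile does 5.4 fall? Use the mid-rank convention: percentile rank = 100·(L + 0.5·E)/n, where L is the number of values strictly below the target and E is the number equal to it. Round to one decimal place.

45.2

Sorted: 4.5, 4.6, 4.6, 4.8, 4.8, 4.8, 4.9, 5.2, 5.3, 5.4, 6.1, 6.2, 6.3, 6.3, 6.5, 6.7, 6.7, 6.8, 7.1, 7.4, 7.8.
Count below 5.4: L = 9; count equal: E = 1; n = 21.
Percentile rank = 100·(9 + 0.5·1)/21 = 100·9.5/21 = 45.24.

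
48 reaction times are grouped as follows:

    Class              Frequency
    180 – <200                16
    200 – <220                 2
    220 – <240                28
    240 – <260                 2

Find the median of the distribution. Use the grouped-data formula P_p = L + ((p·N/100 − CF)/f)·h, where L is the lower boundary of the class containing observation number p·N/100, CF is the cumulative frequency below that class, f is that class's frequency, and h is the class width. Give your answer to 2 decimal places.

224.29

N = 48; target position k = 50/100 · 48 = 24.
Cumulative frequencies: 16, 18, 46, 48.
Observation 24 falls in the class 220 – <240.
L = 220, CF = 18, f = 28, h = 20.
P50 = 220 + ((24 − 18)/28)·20 = 220 + 4.28571 = 224.286.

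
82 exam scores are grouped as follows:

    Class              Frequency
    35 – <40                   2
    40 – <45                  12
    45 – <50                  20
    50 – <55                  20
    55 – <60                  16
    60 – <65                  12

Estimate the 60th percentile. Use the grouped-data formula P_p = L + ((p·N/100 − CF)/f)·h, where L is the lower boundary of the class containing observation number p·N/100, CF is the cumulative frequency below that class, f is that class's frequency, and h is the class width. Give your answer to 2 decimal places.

N = 82; target position k = 60/100 · 82 = 49.2.
Cumulative frequencies: 2, 14, 34, 54, 70, 82.
Observation 49.2 falls in the class 50 – <55.
L = 50, CF = 34, f = 20, h = 5.
P60 = 50 + ((49.2 − 34)/20)·5 = 50 + 3.8 = 53.8.

53.80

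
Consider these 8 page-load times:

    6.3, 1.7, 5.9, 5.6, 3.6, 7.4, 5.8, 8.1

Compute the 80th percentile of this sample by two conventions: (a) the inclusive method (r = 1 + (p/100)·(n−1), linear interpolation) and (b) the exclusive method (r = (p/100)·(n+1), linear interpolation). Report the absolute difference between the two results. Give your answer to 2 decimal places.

0.58

Sorted: 1.7, 3.6, 5.6, 5.8, 5.9, 6.3, 7.4, 8.1.
n = 8.
(a) r = 6.6; between ranks 6 (6.3) and 7 (7.4): 6.96.
(b) r = 7.2; between ranks 7 (7.4) and 8 (8.1): 7.54.
|6.96 − 7.54| = 0.58.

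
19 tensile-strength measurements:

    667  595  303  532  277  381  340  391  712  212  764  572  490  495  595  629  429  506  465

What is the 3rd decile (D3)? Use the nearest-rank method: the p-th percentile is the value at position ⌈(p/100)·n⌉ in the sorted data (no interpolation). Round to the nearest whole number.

Sorted: 212, 277, 303, 340, 381, 391, 429, 465, 490, 495, 506, 532, 572, 595, 595, 629, 667, 712, 764.
n = 19.
Position = ⌈30/100 · 19⌉ = ⌈5.7⌉ = 6.
The value at rank 6 is 391.

391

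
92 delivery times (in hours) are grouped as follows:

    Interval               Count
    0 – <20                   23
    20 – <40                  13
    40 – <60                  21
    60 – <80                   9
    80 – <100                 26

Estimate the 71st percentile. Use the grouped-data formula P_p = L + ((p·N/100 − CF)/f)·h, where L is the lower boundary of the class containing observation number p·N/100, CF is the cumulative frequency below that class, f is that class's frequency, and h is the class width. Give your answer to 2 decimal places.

N = 92; target position k = 71/100 · 92 = 65.32.
Cumulative frequencies: 23, 36, 57, 66, 92.
Observation 65.32 falls in the class 60 – <80.
L = 60, CF = 57, f = 9, h = 20.
P71 = 60 + ((65.32 − 57)/9)·20 = 60 + 18.4889 = 78.4889.

78.49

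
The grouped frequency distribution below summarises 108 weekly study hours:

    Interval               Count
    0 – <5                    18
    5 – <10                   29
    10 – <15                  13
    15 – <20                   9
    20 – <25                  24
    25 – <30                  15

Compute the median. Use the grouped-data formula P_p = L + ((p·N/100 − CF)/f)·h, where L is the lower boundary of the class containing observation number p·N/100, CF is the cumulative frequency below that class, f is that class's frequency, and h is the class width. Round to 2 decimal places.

N = 108; target position k = 50/100 · 108 = 54.
Cumulative frequencies: 18, 47, 60, 69, 93, 108.
Observation 54 falls in the class 10 – <15.
L = 10, CF = 47, f = 13, h = 5.
P50 = 10 + ((54 − 47)/13)·5 = 10 + 2.69231 = 12.6923.

12.69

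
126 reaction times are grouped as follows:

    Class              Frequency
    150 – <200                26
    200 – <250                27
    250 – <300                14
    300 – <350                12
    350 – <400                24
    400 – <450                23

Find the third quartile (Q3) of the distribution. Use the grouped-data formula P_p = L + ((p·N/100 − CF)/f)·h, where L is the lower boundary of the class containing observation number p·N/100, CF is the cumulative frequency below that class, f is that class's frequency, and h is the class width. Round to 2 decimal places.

382.29

N = 126; target position k = 75/100 · 126 = 94.5.
Cumulative frequencies: 26, 53, 67, 79, 103, 126.
Observation 94.5 falls in the class 350 – <400.
L = 350, CF = 79, f = 24, h = 50.
P75 = 350 + ((94.5 − 79)/24)·50 = 350 + 32.2917 = 382.292.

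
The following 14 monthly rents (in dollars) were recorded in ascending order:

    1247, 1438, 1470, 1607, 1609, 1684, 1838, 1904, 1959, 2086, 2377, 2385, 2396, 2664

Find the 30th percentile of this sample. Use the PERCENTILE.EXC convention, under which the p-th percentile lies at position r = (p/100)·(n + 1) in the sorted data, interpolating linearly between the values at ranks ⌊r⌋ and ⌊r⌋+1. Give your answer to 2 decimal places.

1608.00

n = 14.
r = (30/100)·(14 + 1) = 4.5.
Rank 4 is 1607 and rank 5 is 1609.
Interpolate: 1607 + 0.5·(1609 − 1607) = 1607 + 0.5·2 = 1608.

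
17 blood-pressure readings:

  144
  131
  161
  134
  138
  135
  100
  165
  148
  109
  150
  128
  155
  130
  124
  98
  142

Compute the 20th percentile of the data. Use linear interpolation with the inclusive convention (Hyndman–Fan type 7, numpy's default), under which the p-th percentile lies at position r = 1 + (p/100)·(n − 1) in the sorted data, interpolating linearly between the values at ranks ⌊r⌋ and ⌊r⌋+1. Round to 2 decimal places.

124.80

Sorted: 98, 100, 109, 124, 128, 130, 131, 134, 135, 138, 142, 144, 148, 150, 155, 161, 165.
n = 17.
r = 1 + (20/100)·(17 − 1) = 1 + 3.2 = 4.2.
Rank 4 is 124 and rank 5 is 128.
Interpolate: 124 + 0.2·(128 − 124) = 124 + 0.2·4 = 124.8.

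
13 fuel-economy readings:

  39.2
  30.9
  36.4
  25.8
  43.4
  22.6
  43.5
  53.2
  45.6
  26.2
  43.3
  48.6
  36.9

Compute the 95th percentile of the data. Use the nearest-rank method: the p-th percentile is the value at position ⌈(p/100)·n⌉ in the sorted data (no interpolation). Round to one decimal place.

Sorted: 22.6, 25.8, 26.2, 30.9, 36.4, 36.9, 39.2, 43.3, 43.4, 43.5, 45.6, 48.6, 53.2.
n = 13.
Position = ⌈95/100 · 13⌉ = ⌈12.35⌉ = 13.
The value at rank 13 is 53.2.

53.2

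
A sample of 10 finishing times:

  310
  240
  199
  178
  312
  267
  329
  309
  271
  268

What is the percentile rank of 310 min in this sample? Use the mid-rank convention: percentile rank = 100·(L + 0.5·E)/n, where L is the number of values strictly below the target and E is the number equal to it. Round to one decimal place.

Sorted: 178, 199, 240, 267, 268, 271, 309, 310, 312, 329.
Count below 310: L = 7; count equal: E = 1; n = 10.
Percentile rank = 100·(7 + 0.5·1)/10 = 100·7.5/10 = 75.

75.0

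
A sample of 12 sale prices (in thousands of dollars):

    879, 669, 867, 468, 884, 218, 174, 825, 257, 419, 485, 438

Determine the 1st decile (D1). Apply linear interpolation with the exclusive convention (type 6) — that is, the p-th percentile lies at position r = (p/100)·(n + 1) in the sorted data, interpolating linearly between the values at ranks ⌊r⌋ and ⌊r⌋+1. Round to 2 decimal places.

187.20

Sorted: 174, 218, 257, 419, 438, 468, 485, 669, 825, 867, 879, 884.
n = 12.
r = (10/100)·(12 + 1) = 1.3.
Rank 1 is 174 and rank 2 is 218.
Interpolate: 174 + 0.3·(218 − 174) = 174 + 0.3·44 = 187.2.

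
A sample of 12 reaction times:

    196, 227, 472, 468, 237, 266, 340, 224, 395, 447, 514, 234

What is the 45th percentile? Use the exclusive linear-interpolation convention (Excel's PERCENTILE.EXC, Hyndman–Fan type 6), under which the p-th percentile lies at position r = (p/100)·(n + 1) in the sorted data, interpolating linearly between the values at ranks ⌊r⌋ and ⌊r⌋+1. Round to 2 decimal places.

261.65

Sorted: 196, 224, 227, 234, 237, 266, 340, 395, 447, 468, 472, 514.
n = 12.
r = (45/100)·(12 + 1) = 5.85.
Rank 5 is 237 and rank 6 is 266.
Interpolate: 237 + 0.85·(266 − 237) = 237 + 0.85·29 = 261.65.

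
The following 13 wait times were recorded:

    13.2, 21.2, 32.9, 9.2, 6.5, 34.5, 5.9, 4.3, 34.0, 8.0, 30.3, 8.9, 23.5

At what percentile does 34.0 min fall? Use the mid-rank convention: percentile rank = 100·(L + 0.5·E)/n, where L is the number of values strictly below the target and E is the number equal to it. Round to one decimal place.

88.5

Sorted: 4.3, 5.9, 6.5, 8.0, 8.9, 9.2, 13.2, 21.2, 23.5, 30.3, 32.9, 34.0, 34.5.
Count below 34.0: L = 11; count equal: E = 1; n = 13.
Percentile rank = 100·(11 + 0.5·1)/13 = 100·11.5/13 = 88.46.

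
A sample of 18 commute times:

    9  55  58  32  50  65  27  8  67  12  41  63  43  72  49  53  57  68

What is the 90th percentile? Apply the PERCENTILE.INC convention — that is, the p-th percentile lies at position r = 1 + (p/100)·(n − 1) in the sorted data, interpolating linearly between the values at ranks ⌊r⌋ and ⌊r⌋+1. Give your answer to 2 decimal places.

Sorted: 8, 9, 12, 27, 32, 41, 43, 49, 50, 53, 55, 57, 58, 63, 65, 67, 68, 72.
n = 18.
r = 1 + (90/100)·(18 − 1) = 1 + 15.3 = 16.3.
Rank 16 is 67 and rank 17 is 68.
Interpolate: 67 + 0.3·(68 − 67) = 67 + 0.3·1 = 67.3.

67.30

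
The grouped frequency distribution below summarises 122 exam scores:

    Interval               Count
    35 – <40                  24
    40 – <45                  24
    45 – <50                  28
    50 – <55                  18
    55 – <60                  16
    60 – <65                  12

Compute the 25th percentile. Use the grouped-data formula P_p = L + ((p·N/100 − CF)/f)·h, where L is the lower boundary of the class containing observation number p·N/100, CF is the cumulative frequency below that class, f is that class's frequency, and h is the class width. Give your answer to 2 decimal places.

41.35

N = 122; target position k = 25/100 · 122 = 30.5.
Cumulative frequencies: 24, 48, 76, 94, 110, 122.
Observation 30.5 falls in the class 40 – <45.
L = 40, CF = 24, f = 24, h = 5.
P25 = 40 + ((30.5 − 24)/24)·5 = 40 + 1.35417 = 41.3542.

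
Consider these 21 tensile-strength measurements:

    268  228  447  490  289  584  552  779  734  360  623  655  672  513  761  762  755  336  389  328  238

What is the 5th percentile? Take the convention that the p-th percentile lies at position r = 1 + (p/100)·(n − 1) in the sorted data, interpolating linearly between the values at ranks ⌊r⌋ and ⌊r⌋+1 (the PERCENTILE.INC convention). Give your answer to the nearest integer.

Sorted: 228, 238, 268, 289, 328, 336, 360, 389, 447, 490, 513, 552, 584, 623, 655, 672, 734, 755, 761, 762, 779.
n = 21.
r = 1 + (5/100)·(21 − 1) = 1 + 1 = 2.
r is an integer, so P5 is the value at rank 2: 238.

238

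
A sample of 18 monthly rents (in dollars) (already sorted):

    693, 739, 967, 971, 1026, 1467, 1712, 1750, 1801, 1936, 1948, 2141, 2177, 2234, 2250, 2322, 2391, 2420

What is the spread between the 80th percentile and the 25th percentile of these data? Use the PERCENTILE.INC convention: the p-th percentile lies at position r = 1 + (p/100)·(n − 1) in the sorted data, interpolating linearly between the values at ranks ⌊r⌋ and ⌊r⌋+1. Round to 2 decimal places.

1107.35

n = 18.
P25: r = 5.25; ranks 5–6 are 1026, 1467; interpolating gives 1136.25.
P80: r = 14.6; ranks 14–15 are 2234, 2250; interpolating gives 2243.6.
Difference: 2243.6 − 1136.25 = 1107.35.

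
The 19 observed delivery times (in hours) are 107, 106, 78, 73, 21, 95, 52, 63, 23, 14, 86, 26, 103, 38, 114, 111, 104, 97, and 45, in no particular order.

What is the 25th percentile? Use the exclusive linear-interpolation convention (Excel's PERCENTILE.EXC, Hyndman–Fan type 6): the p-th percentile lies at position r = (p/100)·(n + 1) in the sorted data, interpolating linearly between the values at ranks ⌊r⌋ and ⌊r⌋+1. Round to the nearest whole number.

38

Sorted: 14, 21, 23, 26, 38, 45, 52, 63, 73, 78, 86, 95, 97, 103, 104, 106, 107, 111, 114.
n = 19.
r = (25/100)·(19 + 1) = 5.
r is an integer, so P25 is the value at rank 5: 38.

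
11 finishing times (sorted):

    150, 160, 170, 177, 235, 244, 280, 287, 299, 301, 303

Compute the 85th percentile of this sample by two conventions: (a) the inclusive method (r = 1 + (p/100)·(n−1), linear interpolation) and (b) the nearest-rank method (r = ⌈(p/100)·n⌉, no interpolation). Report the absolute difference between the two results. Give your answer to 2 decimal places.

1.00

n = 11.
(a) r = 9.5; between ranks 9 (299) and 10 (301): 300.
(b) the nearest-rank method: rank 10 → 301.
|300 − 301| = 1.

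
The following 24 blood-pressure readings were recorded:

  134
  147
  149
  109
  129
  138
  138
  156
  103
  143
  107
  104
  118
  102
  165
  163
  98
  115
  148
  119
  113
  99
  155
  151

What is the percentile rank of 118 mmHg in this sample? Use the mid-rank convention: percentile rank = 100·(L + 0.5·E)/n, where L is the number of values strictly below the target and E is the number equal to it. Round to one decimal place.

39.6

Sorted: 98, 99, 102, 103, 104, 107, 109, 113, 115, 118, 119, 129, 134, 138, 138, 143, 147, 148, 149, 151, 155, 156, 163, 165.
Count below 118: L = 9; count equal: E = 1; n = 24.
Percentile rank = 100·(9 + 0.5·1)/24 = 100·9.5/24 = 39.58.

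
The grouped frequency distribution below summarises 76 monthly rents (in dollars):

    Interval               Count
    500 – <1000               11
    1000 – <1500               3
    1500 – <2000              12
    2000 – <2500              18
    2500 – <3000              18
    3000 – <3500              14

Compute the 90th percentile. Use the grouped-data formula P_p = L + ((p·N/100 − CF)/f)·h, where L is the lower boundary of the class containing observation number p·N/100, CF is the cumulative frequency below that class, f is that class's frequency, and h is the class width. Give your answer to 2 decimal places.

N = 76; target position k = 90/100 · 76 = 68.4.
Cumulative frequencies: 11, 14, 26, 44, 62, 76.
Observation 68.4 falls in the class 3000 – <3500.
L = 3000, CF = 62, f = 14, h = 500.
P90 = 3000 + ((68.4 − 62)/14)·500 = 3000 + 228.571 = 3228.57.

3228.57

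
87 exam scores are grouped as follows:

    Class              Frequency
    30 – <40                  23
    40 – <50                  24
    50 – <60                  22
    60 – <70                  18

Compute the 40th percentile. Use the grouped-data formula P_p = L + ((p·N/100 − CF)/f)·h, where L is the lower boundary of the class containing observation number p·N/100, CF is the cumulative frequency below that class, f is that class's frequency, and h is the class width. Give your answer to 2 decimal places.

N = 87; target position k = 40/100 · 87 = 34.8.
Cumulative frequencies: 23, 47, 69, 87.
Observation 34.8 falls in the class 40 – <50.
L = 40, CF = 23, f = 24, h = 10.
P40 = 40 + ((34.8 − 23)/24)·10 = 40 + 4.91667 = 44.9167.

44.92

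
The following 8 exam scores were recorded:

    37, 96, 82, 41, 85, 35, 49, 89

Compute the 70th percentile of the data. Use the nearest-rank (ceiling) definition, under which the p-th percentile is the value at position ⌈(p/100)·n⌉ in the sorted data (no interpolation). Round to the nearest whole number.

85

Sorted: 35, 37, 41, 49, 82, 85, 89, 96.
n = 8.
Position = ⌈70/100 · 8⌉ = ⌈5.6⌉ = 6.
The value at rank 6 is 85.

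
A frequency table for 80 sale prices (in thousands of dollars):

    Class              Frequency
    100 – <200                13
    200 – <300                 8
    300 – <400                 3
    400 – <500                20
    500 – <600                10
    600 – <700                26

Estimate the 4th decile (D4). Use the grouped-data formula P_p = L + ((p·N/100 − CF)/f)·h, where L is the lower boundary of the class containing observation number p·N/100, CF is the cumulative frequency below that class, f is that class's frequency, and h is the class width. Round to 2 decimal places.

N = 80; target position k = 40/100 · 80 = 32.
Cumulative frequencies: 13, 21, 24, 44, 54, 80.
Observation 32 falls in the class 400 – <500.
L = 400, CF = 24, f = 20, h = 100.
P40 = 400 + ((32 − 24)/20)·100 = 400 + 40 = 440.

440.00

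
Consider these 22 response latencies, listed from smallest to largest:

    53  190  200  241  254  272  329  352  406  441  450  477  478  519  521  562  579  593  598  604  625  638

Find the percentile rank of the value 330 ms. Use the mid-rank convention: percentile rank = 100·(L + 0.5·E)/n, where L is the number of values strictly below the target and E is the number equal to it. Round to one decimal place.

Count below 330: L = 7; count equal: E = 0; n = 22.
Percentile rank = 100·(7 + 0.5·0)/22 = 100·7/22 = 31.82.

31.8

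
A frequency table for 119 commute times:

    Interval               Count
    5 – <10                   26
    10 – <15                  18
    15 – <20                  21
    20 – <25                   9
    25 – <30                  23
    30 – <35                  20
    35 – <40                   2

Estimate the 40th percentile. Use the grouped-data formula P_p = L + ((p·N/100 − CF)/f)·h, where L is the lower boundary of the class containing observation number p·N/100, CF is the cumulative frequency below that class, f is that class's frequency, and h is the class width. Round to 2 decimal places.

15.86

N = 119; target position k = 40/100 · 119 = 47.6.
Cumulative frequencies: 26, 44, 65, 74, 97, 117, 119.
Observation 47.6 falls in the class 15 – <20.
L = 15, CF = 44, f = 21, h = 5.
P40 = 15 + ((47.6 − 44)/21)·5 = 15 + 0.857143 = 15.8571.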